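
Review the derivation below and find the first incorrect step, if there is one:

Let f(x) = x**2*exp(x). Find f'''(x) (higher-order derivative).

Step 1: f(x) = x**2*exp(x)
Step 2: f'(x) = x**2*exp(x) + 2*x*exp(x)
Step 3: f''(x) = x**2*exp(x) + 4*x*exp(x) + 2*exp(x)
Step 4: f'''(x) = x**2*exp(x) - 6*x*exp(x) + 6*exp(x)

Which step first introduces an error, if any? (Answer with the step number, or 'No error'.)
Step 4

Step 4 is incorrect due to a sign flip.
The step shows: x**2*exp(x) - 6*x*exp(x) + 6*exp(x)
The correct value should be: x**2*exp(x) + 6*x*exp(x) + 6*exp(x)

Explanation: The sign of one term was flipped: the term 6*x*exp(x) was incorrectly written as -6*x*exp(x)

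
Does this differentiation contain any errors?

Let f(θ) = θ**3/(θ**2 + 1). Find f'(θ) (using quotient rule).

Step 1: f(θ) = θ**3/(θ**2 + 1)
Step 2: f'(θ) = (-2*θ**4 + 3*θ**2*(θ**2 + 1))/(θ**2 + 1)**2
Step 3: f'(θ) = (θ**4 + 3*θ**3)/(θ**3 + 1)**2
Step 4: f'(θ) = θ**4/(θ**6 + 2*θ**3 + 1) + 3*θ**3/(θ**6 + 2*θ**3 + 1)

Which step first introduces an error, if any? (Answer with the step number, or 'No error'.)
Step 3

Step 3 is incorrect due to a wrong exponent.
The step shows: (θ**4 + 3*θ**3)/(θ**3 + 1)**2
The correct value should be: (θ**4 + 3*θ**2)/(θ**2 + 1)**2

Explanation: The exponent 2 on θ was incorrectly written as 3: the term (θ**4 + 3*θ**2)/(θ**2 + 1)**2 was incorrectly written as (θ**4 + 3*θ**3)/(θ**3 + 1)**2
The later steps are derived from this incorrect expression, so the error originates in Step 3.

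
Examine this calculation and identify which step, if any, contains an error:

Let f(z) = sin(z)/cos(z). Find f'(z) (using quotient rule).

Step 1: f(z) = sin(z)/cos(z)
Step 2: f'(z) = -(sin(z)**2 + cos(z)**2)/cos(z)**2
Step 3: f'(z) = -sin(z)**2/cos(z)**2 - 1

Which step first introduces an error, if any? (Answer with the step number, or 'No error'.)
Step 2

Step 2 is incorrect due to a sign flip.
The step shows: -(sin(z)**2 + cos(z)**2)/cos(z)**2
The correct value should be: (sin(z)**2 + cos(z)**2)/cos(z)**2

Explanation: The sign of the whole expression was flipped: the term (sin(z)**2 + cos(z)**2)/cos(z)**2 was incorrectly written as -(sin(z)**2 + cos(z)**2)/cos(z)**2
The later steps are derived from this incorrect expression, so the error originates in Step 2.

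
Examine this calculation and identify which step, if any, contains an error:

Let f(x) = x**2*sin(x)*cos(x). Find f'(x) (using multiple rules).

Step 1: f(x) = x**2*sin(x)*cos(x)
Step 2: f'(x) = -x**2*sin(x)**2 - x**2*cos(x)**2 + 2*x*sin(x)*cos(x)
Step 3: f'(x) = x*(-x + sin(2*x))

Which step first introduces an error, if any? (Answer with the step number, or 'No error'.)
Step 2

Step 2 is incorrect due to a sign flip.
The step shows: -x**2*sin(x)**2 - x**2*cos(x)**2 + 2*x*sin(x)*cos(x)
The correct value should be: -x**2*sin(x)**2 + x**2*cos(x)**2 + 2*x*sin(x)*cos(x)

Explanation: The sign of one term was flipped: the term x**2*cos(x)**2 was incorrectly written as -x**2*cos(x)**2
The later steps are derived from this incorrect expression, so the error originates in Step 2.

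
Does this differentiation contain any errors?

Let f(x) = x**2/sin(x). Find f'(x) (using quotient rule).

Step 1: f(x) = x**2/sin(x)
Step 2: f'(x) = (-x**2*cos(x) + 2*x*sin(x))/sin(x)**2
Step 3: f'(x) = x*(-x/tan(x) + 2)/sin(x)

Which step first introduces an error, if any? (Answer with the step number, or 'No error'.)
No error

All steps in this derivation are correct.
The final answer f'(x) = x*(-x/tan(x) + 2)/sin(x) is valid.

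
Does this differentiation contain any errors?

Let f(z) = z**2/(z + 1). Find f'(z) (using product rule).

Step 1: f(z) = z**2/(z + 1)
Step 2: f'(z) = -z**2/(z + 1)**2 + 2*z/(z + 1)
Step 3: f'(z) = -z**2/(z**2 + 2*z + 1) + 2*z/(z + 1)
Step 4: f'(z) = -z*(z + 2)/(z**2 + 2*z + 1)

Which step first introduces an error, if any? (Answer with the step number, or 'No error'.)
Step 4

Step 4 is incorrect due to a sign flip.
The step shows: -z*(z + 2)/(z**2 + 2*z + 1)
The correct value should be: z*(z + 2)/(z**2 + 2*z + 1)

Explanation: The sign of the whole expression was flipped: the term z*(z + 2)/(z**2 + 2*z + 1) was incorrectly written as -z*(z + 2)/(z**2 + 2*z + 1)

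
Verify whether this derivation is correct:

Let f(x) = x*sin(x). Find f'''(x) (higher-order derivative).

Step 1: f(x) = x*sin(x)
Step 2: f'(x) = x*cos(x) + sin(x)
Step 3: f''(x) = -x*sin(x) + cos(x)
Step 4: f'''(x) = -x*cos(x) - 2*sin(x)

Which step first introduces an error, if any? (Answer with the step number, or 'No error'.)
Step 3

Step 3 is incorrect due to a wrong coefficient.
The step shows: -x*sin(x) + cos(x)
The correct value should be: -x*sin(x) + 2*cos(x)

Explanation: The coefficient 2 was incorrectly written as 1: the term 2*cos(x) was incorrectly written as cos(x)
The later steps are derived from this incorrect expression, so the error originates in Step 3.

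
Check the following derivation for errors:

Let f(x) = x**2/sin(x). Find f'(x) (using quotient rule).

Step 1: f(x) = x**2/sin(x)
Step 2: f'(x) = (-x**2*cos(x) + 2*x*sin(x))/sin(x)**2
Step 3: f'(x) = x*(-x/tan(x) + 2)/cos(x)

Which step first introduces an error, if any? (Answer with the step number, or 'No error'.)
Step 3

Step 3 is incorrect due to a wrong trig function.
The step shows: x*(-x/tan(x) + 2)/cos(x)
The correct value should be: x*(-x/tan(x) + 2)/sin(x)

Explanation: sin(x) was incorrectly written as cos(x): the term x*(-x/tan(x) + 2)/sin(x) was incorrectly written as x*(-x/tan(x) + 2)/cos(x)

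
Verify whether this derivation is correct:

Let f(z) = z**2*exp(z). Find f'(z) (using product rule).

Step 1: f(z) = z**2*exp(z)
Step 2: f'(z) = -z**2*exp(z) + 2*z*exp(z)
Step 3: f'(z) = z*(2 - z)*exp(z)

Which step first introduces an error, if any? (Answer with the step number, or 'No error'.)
Step 2

Step 2 is incorrect due to a sign flip.
The step shows: -z**2*exp(z) + 2*z*exp(z)
The correct value should be: z**2*exp(z) + 2*z*exp(z)

Explanation: The sign of one term was flipped: the term z**2*exp(z) was incorrectly written as -z**2*exp(z)
The later steps are derived from this incorrect expression, so the error originates in Step 2.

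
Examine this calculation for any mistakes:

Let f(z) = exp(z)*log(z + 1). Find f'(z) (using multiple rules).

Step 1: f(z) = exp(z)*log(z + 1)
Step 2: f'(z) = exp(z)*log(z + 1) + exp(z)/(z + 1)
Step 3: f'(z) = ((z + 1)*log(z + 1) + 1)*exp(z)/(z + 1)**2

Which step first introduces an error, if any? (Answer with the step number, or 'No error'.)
Step 3

Step 3 is incorrect due to a wrong exponent.
The step shows: ((z + 1)*log(z + 1) + 1)*exp(z)/(z + 1)**2
The correct value should be: ((z + 1)*log(z + 1) + 1)*exp(z)/(z + 1)

Explanation: The exponent -1 on z + 1 was incorrectly written as -2: the term ((z + 1)*log(z + 1) + 1)*exp(z)/(z + 1) was incorrectly written as ((z + 1)*log(z + 1) + 1)*exp(z)/(z + 1)**2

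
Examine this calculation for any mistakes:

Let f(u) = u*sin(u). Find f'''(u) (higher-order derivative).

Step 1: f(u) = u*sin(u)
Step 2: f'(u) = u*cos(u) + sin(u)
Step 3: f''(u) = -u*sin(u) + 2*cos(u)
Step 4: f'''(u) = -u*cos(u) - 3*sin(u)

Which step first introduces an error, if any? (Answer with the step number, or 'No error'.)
No error

All steps in this derivation are correct.
The final answer f'''(u) = -u*cos(u) - 3*sin(u) is valid.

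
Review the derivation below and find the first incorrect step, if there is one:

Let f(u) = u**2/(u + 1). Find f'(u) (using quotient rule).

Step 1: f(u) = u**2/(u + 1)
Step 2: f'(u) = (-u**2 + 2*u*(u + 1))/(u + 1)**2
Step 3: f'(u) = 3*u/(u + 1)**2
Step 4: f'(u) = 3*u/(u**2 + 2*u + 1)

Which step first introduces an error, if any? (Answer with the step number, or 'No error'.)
Step 3

Step 3 is incorrect due to a wrong exponent.
The step shows: 3*u/(u + 1)**2
The correct value should be: (u**2 + 2*u)/(u + 1)**2

Explanation: The exponent 2 on u was incorrectly written as 1: the term (u**2 + 2*u)/(u + 1)**2 was incorrectly written as 3*u/(u + 1)**2
The later steps are derived from this incorrect expression, so the error originates in Step 3.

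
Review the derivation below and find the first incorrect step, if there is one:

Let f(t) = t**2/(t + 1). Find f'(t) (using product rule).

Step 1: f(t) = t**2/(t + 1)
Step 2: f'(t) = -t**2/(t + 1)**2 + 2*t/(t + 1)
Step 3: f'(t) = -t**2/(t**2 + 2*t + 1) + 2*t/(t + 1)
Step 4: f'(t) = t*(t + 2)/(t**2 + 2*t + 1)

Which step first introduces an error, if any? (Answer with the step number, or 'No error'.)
No error

All steps in this derivation are correct.
The final answer f'(t) = t*(t + 2)/(t**2 + 2*t + 1) is valid.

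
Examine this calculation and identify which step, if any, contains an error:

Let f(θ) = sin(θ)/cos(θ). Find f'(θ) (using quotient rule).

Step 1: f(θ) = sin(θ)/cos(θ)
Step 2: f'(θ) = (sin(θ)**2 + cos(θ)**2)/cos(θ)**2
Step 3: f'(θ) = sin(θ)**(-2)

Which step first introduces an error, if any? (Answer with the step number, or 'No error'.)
Step 3

Step 3 is incorrect due to a wrong trig function.
The step shows: sin(θ)**(-2)
The correct value should be: cos(θ)**(-2)

Explanation: cos(θ) was incorrectly written as sin(θ): the term cos(θ)**(-2) was incorrectly written as sin(θ)**(-2)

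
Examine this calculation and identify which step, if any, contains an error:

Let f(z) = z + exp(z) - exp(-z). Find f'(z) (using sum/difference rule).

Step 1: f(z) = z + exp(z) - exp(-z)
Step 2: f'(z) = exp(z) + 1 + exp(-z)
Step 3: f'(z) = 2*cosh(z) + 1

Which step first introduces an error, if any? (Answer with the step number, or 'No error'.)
No error

All steps in this derivation are correct.
The final answer f'(z) = 2*cosh(z) + 1 is valid.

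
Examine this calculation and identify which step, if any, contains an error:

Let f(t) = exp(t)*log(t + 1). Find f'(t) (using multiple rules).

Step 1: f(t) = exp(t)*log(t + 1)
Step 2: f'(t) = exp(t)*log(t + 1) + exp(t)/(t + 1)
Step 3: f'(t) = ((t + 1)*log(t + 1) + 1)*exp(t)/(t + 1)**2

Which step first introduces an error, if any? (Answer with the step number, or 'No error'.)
Step 3

Step 3 is incorrect due to a wrong exponent.
The step shows: ((t + 1)*log(t + 1) + 1)*exp(t)/(t + 1)**2
The correct value should be: ((t + 1)*log(t + 1) + 1)*exp(t)/(t + 1)

Explanation: The exponent -1 on t + 1 was incorrectly written as -2: the term ((t + 1)*log(t + 1) + 1)*exp(t)/(t + 1) was incorrectly written as ((t + 1)*log(t + 1) + 1)*exp(t)/(t + 1)**2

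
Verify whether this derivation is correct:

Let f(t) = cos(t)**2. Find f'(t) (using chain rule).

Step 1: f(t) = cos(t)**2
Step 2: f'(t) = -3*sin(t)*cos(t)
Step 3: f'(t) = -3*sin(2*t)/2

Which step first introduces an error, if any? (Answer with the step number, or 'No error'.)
Step 2

Step 2 is incorrect due to a wrong coefficient.
The step shows: -3*sin(t)*cos(t)
The correct value should be: -2*sin(t)*cos(t)

Explanation: The coefficient -2 was incorrectly written as -3: the term -2*sin(t)*cos(t) was incorrectly written as -3*sin(t)*cos(t)
The later steps are derived from this incorrect expression, so the error originates in Step 2.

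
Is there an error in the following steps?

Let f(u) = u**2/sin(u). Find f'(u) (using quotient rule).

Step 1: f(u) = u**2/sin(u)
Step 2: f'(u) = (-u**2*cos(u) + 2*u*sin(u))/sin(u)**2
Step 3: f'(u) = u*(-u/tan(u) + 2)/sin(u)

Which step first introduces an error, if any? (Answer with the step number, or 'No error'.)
No error

All steps in this derivation are correct.
The final answer f'(u) = u*(-u/tan(u) + 2)/sin(u) is valid.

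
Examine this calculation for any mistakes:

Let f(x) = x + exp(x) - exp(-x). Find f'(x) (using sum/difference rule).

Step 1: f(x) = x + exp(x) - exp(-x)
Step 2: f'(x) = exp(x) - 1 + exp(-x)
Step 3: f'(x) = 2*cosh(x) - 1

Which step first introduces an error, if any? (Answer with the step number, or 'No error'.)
Step 2

Step 2 is incorrect due to a sign flip.
The step shows: exp(x) - 1 + exp(-x)
The correct value should be: exp(x) + 1 + exp(-x)

Explanation: The sign of one term was flipped: the term 1 was incorrectly written as -1
The later steps are derived from this incorrect expression, so the error originates in Step 2.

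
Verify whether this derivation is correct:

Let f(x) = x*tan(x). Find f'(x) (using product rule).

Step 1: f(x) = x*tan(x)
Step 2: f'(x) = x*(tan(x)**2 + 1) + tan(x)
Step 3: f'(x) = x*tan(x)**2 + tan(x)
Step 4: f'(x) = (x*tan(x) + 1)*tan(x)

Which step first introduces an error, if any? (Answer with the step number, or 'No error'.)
Step 3

Step 3 is incorrect due to a dropped term.
The step shows: x*tan(x)**2 + tan(x)
The correct value should be: x*tan(x)**2 + x + tan(x)

Explanation: A term was dropped: the term x was incorrectly omitted
The later steps are derived from this incorrect expression, so the error originates in Step 3.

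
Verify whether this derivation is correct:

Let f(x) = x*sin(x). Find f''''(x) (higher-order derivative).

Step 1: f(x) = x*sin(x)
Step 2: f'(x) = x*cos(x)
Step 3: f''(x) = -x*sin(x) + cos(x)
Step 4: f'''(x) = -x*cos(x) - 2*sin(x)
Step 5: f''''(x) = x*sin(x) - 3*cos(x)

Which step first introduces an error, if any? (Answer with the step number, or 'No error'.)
Step 2

Step 2 is incorrect due to a dropped term.
The step shows: x*cos(x)
The correct value should be: x*cos(x) + sin(x)

Explanation: A term was dropped: the term sin(x) was incorrectly omitted
The later steps are derived from this incorrect expression, so the error originates in Step 2.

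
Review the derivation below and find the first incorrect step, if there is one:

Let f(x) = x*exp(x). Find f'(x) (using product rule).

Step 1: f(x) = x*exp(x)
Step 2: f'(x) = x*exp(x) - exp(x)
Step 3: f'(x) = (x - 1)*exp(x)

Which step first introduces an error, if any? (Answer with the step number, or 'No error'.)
Step 2

Step 2 is incorrect due to a sign flip.
The step shows: x*exp(x) - exp(x)
The correct value should be: x*exp(x) + exp(x)

Explanation: The sign of one term was flipped: the term exp(x) was incorrectly written as -exp(x)
The later steps are derived from this incorrect expression, so the error originates in Step 2.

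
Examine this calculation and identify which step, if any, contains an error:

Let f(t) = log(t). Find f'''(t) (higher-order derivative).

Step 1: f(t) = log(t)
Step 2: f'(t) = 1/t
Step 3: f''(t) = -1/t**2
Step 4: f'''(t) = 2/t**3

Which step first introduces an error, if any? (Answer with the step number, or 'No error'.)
No error

All steps in this derivation are correct.
The final answer f'''(t) = 2/t**3 is valid.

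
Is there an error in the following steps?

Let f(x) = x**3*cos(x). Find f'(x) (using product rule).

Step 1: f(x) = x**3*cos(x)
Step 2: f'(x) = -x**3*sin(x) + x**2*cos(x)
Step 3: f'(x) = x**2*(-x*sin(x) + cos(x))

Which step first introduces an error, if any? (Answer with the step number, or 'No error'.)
Step 2

Step 2 is incorrect due to a wrong coefficient.
The step shows: -x**3*sin(x) + x**2*cos(x)
The correct value should be: -x**3*sin(x) + 3*x**2*cos(x)

Explanation: The coefficient 3 was incorrectly written as 1: the term 3*x**2*cos(x) was incorrectly written as x**2*cos(x)
The later steps are derived from this incorrect expression, so the error originates in Step 2.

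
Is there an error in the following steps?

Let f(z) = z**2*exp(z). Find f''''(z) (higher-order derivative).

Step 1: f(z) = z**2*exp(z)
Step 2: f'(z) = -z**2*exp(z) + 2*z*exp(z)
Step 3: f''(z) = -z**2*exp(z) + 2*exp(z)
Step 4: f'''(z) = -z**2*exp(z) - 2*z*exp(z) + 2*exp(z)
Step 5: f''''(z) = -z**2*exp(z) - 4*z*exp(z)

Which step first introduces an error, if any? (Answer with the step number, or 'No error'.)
Step 2

Step 2 is incorrect due to a sign flip.
The step shows: -z**2*exp(z) + 2*z*exp(z)
The correct value should be: z**2*exp(z) + 2*z*exp(z)

Explanation: The sign of one term was flipped: the term z**2*exp(z) was incorrectly written as -z**2*exp(z)
The later steps are derived from this incorrect expression, so the error originates in Step 2.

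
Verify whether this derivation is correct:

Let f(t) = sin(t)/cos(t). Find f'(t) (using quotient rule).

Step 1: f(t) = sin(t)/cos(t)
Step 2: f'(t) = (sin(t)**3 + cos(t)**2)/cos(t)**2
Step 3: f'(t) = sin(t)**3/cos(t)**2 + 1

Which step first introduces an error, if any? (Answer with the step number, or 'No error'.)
Step 2

Step 2 is incorrect due to a wrong exponent.
The step shows: (sin(t)**3 + cos(t)**2)/cos(t)**2
The correct value should be: (sin(t)**2 + cos(t)**2)/cos(t)**2

Explanation: The exponent 2 on sin(t) was incorrectly written as 3: the term (sin(t)**2 + cos(t)**2)/cos(t)**2 was incorrectly written as (sin(t)**3 + cos(t)**2)/cos(t)**2
The later steps are derived from this incorrect expression, so the error originates in Step 2.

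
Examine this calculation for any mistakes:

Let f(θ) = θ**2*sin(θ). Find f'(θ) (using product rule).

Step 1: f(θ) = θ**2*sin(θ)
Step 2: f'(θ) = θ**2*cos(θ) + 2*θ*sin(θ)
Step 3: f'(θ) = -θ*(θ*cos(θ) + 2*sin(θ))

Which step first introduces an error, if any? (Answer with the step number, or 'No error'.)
Step 3

Step 3 is incorrect due to a sign flip.
The step shows: -θ*(θ*cos(θ) + 2*sin(θ))
The correct value should be: θ*(θ*cos(θ) + 2*sin(θ))

Explanation: The sign of the whole expression was flipped: the term θ*(θ*cos(θ) + 2*sin(θ)) was incorrectly written as -θ*(θ*cos(θ) + 2*sin(θ))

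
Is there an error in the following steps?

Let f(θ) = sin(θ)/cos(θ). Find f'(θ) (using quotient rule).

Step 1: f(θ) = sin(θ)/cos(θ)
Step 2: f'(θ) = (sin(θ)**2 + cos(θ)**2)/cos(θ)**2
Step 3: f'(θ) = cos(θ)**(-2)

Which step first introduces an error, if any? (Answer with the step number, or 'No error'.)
No error

All steps in this derivation are correct.
The final answer f'(θ) = cos(θ)**(-2) is valid.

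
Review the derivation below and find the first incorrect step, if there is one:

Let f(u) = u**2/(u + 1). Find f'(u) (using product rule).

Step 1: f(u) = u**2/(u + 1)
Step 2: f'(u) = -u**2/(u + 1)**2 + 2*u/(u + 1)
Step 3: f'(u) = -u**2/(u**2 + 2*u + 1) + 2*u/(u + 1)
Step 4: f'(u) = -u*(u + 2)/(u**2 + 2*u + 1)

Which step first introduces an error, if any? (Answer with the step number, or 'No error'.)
Step 4

Step 4 is incorrect due to a sign flip.
The step shows: -u*(u + 2)/(u**2 + 2*u + 1)
The correct value should be: u*(u + 2)/(u**2 + 2*u + 1)

Explanation: The sign of the whole expression was flipped: the term u*(u + 2)/(u**2 + 2*u + 1) was incorrectly written as -u*(u + 2)/(u**2 + 2*u + 1)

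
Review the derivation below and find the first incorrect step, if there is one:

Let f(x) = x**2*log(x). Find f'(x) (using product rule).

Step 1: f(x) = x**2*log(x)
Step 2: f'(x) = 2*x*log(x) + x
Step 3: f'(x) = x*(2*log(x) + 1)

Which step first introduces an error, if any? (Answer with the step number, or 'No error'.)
No error

All steps in this derivation are correct.
The final answer f'(x) = x*(2*log(x) + 1) is valid.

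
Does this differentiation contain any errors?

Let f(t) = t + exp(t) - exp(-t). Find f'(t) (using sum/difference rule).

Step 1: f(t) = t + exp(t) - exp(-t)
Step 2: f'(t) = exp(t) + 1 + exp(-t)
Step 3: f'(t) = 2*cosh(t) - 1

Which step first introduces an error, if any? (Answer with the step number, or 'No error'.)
Step 3

Step 3 is incorrect due to a sign flip.
The step shows: 2*cosh(t) - 1
The correct value should be: 2*cosh(t) + 1

Explanation: The sign of one term was flipped: the term 1 was incorrectly written as -1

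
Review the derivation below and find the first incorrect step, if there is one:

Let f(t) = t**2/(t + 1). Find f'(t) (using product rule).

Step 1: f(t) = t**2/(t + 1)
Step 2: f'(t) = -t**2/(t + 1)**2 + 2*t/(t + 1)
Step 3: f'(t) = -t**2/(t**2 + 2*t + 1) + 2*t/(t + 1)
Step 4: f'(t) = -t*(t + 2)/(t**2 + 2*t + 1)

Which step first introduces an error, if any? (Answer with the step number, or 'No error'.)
Step 4

Step 4 is incorrect due to a sign flip.
The step shows: -t*(t + 2)/(t**2 + 2*t + 1)
The correct value should be: t*(t + 2)/(t**2 + 2*t + 1)

Explanation: The sign of the whole expression was flipped: the term t*(t + 2)/(t**2 + 2*t + 1) was incorrectly written as -t*(t + 2)/(t**2 + 2*t + 1)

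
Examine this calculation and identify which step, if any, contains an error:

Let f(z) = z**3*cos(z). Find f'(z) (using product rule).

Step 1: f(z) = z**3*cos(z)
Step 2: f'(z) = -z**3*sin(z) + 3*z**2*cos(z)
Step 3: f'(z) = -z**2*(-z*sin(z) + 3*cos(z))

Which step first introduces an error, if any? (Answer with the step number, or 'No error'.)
Step 3

Step 3 is incorrect due to a sign flip.
The step shows: -z**2*(-z*sin(z) + 3*cos(z))
The correct value should be: z**2*(-z*sin(z) + 3*cos(z))

Explanation: The sign of the whole expression was flipped: the term z**2*(-z*sin(z) + 3*cos(z)) was incorrectly written as -z**2*(-z*sin(z) + 3*cos(z))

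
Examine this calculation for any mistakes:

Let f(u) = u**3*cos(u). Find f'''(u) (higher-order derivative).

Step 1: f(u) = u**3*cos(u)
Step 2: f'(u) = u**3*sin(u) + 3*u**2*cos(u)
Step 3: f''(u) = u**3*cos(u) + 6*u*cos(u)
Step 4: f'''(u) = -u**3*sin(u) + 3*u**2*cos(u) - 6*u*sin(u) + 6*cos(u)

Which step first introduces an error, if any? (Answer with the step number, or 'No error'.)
Step 2

Step 2 is incorrect due to a sign flip.
The step shows: u**3*sin(u) + 3*u**2*cos(u)
The correct value should be: -u**3*sin(u) + 3*u**2*cos(u)

Explanation: The sign of one term was flipped: the term -u**3*sin(u) was incorrectly written as u**3*sin(u)
The later steps are derived from this incorrect expression, so the error originates in Step 2.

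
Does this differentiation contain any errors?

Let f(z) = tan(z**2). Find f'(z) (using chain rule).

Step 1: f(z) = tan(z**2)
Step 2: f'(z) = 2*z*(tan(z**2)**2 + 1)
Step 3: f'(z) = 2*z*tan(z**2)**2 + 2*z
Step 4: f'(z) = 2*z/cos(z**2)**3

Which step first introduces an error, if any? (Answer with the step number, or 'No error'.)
Step 4

Step 4 is incorrect due to a wrong exponent.
The step shows: 2*z/cos(z**2)**3
The correct value should be: 2*z/cos(z**2)**2

Explanation: The exponent -2 on cos(z**2) was incorrectly written as -3: the term 2*z/cos(z**2)**2 was incorrectly written as 2*z/cos(z**2)**3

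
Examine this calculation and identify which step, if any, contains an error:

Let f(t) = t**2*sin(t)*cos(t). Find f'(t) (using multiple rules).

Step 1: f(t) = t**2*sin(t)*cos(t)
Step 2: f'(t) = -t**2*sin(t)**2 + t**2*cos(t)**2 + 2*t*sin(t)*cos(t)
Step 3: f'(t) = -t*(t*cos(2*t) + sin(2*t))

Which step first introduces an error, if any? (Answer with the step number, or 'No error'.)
Step 3

Step 3 is incorrect due to a sign flip.
The step shows: -t*(t*cos(2*t) + sin(2*t))
The correct value should be: t*(t*cos(2*t) + sin(2*t))

Explanation: The sign of the whole expression was flipped: the term t*(t*cos(2*t) + sin(2*t)) was incorrectly written as -t*(t*cos(2*t) + sin(2*t))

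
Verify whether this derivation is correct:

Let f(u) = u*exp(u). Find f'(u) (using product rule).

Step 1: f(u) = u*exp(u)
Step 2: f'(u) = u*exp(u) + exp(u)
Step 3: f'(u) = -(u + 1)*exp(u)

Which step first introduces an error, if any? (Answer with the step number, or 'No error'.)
Step 3

Step 3 is incorrect due to a sign flip.
The step shows: -(u + 1)*exp(u)
The correct value should be: (u + 1)*exp(u)

Explanation: The sign of the whole expression was flipped: the term (u + 1)*exp(u) was incorrectly written as -(u + 1)*exp(u)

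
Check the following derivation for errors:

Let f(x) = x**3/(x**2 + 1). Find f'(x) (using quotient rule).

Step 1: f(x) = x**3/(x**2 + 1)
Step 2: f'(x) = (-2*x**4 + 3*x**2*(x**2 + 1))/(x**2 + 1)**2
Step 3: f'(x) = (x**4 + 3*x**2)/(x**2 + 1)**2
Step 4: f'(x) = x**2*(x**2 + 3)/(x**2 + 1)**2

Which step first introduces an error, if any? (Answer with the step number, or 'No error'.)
No error

All steps in this derivation are correct.
The final answer f'(x) = x**2*(x**2 + 3)/(x**2 + 1)**2 is valid.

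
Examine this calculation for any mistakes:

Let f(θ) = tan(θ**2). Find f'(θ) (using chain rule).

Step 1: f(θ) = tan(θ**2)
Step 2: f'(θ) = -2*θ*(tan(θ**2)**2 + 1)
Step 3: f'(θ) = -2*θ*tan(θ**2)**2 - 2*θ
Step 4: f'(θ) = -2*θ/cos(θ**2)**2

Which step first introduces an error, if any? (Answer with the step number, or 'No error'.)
Step 2

Step 2 is incorrect due to a sign flip.
The step shows: -2*θ*(tan(θ**2)**2 + 1)
The correct value should be: 2*θ*(tan(θ**2)**2 + 1)

Explanation: The sign of the whole expression was flipped: the term 2*θ*(tan(θ**2)**2 + 1) was incorrectly written as -2*θ*(tan(θ**2)**2 + 1)
The later steps are derived from this incorrect expression, so the error originates in Step 2.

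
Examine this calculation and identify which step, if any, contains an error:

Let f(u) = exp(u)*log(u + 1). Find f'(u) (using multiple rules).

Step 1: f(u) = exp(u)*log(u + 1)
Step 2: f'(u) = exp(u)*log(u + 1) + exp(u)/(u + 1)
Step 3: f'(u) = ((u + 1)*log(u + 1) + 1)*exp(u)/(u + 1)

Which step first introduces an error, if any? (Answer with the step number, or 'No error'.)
No error

All steps in this derivation are correct.
The final answer f'(u) = ((u + 1)*log(u + 1) + 1)*exp(u)/(u + 1) is valid.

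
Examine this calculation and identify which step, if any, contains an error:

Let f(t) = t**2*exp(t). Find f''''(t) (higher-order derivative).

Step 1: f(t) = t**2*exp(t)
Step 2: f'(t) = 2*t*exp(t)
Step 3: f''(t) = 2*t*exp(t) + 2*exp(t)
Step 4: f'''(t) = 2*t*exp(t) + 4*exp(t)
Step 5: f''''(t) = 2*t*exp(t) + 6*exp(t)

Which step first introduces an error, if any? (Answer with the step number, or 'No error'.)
Step 2

Step 2 is incorrect due to a dropped term.
The step shows: 2*t*exp(t)
The correct value should be: t**2*exp(t) + 2*t*exp(t)

Explanation: A term was dropped: the term t**2*exp(t) was incorrectly omitted
The later steps are derived from this incorrect expression, so the error originates in Step 2.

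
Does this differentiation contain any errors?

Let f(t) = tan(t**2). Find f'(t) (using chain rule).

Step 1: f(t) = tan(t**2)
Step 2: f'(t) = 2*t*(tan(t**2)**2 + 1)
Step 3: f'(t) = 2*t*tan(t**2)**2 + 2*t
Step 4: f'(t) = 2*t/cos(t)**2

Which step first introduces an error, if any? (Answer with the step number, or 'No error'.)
Step 4

Step 4 is incorrect due to a wrong exponent.
The step shows: 2*t/cos(t)**2
The correct value should be: 2*t/cos(t**2)**2

Explanation: The exponent 2 on t was incorrectly written as 1: the term 2*t/cos(t**2)**2 was incorrectly written as 2*t/cos(t)**2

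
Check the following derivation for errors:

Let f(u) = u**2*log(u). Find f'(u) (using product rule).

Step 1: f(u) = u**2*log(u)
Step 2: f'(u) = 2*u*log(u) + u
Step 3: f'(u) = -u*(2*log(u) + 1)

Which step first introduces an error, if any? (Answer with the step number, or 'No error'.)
Step 3

Step 3 is incorrect due to a sign flip.
The step shows: -u*(2*log(u) + 1)
The correct value should be: u*(2*log(u) + 1)

Explanation: The sign of the whole expression was flipped: the term u*(2*log(u) + 1) was incorrectly written as -u*(2*log(u) + 1)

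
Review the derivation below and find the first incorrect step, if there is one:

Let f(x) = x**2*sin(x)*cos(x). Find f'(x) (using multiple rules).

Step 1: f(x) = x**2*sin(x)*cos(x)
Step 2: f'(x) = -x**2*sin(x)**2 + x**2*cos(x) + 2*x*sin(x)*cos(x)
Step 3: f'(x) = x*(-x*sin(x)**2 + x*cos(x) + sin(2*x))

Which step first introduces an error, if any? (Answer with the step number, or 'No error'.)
Step 2

Step 2 is incorrect due to a wrong exponent.
The step shows: -x**2*sin(x)**2 + x**2*cos(x) + 2*x*sin(x)*cos(x)
The correct value should be: -x**2*sin(x)**2 + x**2*cos(x)**2 + 2*x*sin(x)*cos(x)

Explanation: The exponent 2 on cos(x) was incorrectly written as 1: the term x**2*cos(x)**2 was incorrectly written as x**2*cos(x)
The later steps are derived from this incorrect expression, so the error originates in Step 2.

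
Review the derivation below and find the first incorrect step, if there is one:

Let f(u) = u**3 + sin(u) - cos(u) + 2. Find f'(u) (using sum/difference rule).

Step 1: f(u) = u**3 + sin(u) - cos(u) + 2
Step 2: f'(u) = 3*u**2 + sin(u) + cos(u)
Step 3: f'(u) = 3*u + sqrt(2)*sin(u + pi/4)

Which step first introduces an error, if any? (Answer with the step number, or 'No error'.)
Step 3

Step 3 is incorrect due to a wrong exponent.
The step shows: 3*u + sqrt(2)*sin(u + pi/4)
The correct value should be: 3*u**2 + sqrt(2)*sin(u + pi/4)

Explanation: The exponent 2 on u was incorrectly written as 1: the term 3*u**2 was incorrectly written as 3*u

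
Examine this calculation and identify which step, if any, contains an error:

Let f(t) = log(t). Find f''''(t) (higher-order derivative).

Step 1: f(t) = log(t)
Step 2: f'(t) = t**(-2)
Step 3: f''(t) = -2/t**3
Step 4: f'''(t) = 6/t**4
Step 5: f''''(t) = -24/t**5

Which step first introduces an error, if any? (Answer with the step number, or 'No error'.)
Step 2

Step 2 is incorrect due to a wrong exponent.
The step shows: t**(-2)
The correct value should be: 1/t

Explanation: The exponent -1 on t was incorrectly written as -2: the term 1/t was incorrectly written as t**(-2)
The later steps are derived from this incorrect expression, so the error originates in Step 2.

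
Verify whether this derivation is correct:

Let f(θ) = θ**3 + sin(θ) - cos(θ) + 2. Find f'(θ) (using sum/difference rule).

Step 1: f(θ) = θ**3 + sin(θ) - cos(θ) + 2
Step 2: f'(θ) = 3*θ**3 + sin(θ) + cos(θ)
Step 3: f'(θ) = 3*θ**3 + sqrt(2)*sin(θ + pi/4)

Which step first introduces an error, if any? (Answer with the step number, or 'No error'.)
Step 2

Step 2 is incorrect due to a wrong exponent.
The step shows: 3*θ**3 + sin(θ) + cos(θ)
The correct value should be: 3*θ**2 + sin(θ) + cos(θ)

Explanation: The exponent 2 on θ was incorrectly written as 3: the term 3*θ**2 was incorrectly written as 3*θ**3
The later steps are derived from this incorrect expression, so the error originates in Step 2.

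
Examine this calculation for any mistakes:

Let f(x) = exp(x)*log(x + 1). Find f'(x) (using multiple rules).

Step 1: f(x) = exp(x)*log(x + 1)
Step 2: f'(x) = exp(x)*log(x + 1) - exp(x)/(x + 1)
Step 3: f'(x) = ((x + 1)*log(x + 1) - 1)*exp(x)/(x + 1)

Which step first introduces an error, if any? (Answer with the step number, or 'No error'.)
Step 2

Step 2 is incorrect due to a sign flip.
The step shows: exp(x)*log(x + 1) - exp(x)/(x + 1)
The correct value should be: exp(x)*log(x + 1) + exp(x)/(x + 1)

Explanation: The sign of one term was flipped: the term exp(x)/(x + 1) was incorrectly written as -exp(x)/(x + 1)
The later steps are derived from this incorrect expression, so the error originates in Step 2.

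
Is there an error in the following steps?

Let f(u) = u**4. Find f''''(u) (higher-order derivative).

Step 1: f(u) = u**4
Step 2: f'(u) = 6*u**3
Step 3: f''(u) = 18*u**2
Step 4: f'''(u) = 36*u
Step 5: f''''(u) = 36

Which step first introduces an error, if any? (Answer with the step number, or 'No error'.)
Step 2

Step 2 is incorrect due to a wrong coefficient.
The step shows: 6*u**3
The correct value should be: 4*u**3

Explanation: The coefficient 4 was incorrectly written as 6: the term 4*u**3 was incorrectly written as 6*u**3
The later steps are derived from this incorrect expression, so the error originates in Step 2.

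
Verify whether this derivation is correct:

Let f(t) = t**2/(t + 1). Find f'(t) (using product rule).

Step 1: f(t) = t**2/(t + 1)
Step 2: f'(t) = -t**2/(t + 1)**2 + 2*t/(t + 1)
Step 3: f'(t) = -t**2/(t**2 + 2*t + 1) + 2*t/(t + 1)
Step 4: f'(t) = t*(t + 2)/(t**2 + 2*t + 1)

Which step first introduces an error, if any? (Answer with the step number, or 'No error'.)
No error

All steps in this derivation are correct.
The final answer f'(t) = t*(t + 2)/(t**2 + 2*t + 1) is valid.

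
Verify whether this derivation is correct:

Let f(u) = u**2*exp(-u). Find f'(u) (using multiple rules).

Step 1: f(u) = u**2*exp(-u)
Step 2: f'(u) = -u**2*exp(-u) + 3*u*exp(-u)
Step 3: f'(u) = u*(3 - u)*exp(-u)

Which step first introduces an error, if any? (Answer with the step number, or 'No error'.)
Step 2

Step 2 is incorrect due to a wrong coefficient.
The step shows: -u**2*exp(-u) + 3*u*exp(-u)
The correct value should be: -u**2*exp(-u) + 2*u*exp(-u)

Explanation: The coefficient 2 was incorrectly written as 3: the term 2*u*exp(-u) was incorrectly written as 3*u*exp(-u)
The later steps are derived from this incorrect expression, so the error originates in Step 2.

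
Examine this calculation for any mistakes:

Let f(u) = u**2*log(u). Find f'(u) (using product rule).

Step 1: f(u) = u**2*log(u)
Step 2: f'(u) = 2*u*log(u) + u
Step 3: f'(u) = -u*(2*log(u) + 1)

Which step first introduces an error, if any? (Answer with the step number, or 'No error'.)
Step 3

Step 3 is incorrect due to a sign flip.
The step shows: -u*(2*log(u) + 1)
The correct value should be: u*(2*log(u) + 1)

Explanation: The sign of the whole expression was flipped: the term u*(2*log(u) + 1) was incorrectly written as -u*(2*log(u) + 1)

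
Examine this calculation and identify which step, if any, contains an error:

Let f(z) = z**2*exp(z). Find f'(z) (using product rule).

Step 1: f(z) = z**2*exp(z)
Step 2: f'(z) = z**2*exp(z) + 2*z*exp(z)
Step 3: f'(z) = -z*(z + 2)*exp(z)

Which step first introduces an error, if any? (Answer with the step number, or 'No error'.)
Step 3

Step 3 is incorrect due to a sign flip.
The step shows: -z*(z + 2)*exp(z)
The correct value should be: z*(z + 2)*exp(z)

Explanation: The sign of the whole expression was flipped: the term z*(z + 2)*exp(z) was incorrectly written as -z*(z + 2)*exp(z)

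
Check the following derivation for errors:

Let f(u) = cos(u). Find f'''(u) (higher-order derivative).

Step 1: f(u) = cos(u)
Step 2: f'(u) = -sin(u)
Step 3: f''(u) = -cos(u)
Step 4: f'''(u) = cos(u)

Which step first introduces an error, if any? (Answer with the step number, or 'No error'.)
Step 4

Step 4 is incorrect due to a wrong trig function.
The step shows: cos(u)
The correct value should be: sin(u)

Explanation: sin(u) was incorrectly written as cos(u): the term sin(u) was incorrectly written as cos(u)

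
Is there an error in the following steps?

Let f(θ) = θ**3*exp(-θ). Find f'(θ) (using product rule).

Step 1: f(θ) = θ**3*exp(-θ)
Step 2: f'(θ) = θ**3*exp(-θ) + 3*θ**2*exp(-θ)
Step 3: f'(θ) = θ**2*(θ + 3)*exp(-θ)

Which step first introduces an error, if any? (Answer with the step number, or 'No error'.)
Step 2

Step 2 is incorrect due to a sign flip.
The step shows: θ**3*exp(-θ) + 3*θ**2*exp(-θ)
The correct value should be: -θ**3*exp(-θ) + 3*θ**2*exp(-θ)

Explanation: The sign of one term was flipped: the term -θ**3*exp(-θ) was incorrectly written as θ**3*exp(-θ)
The later steps are derived from this incorrect expression, so the error originates in Step 2.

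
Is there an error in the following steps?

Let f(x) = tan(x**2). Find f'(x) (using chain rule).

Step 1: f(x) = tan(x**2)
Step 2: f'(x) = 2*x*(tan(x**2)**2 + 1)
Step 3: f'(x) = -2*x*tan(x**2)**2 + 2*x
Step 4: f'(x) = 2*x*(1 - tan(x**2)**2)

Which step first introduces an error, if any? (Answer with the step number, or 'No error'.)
Step 3

Step 3 is incorrect due to a sign flip.
The step shows: -2*x*tan(x**2)**2 + 2*x
The correct value should be: 2*x*tan(x**2)**2 + 2*x

Explanation: The sign of one term was flipped: the term 2*x*tan(x**2)**2 was incorrectly written as -2*x*tan(x**2)**2
The later steps are derived from this incorrect expression, so the error originates in Step 3.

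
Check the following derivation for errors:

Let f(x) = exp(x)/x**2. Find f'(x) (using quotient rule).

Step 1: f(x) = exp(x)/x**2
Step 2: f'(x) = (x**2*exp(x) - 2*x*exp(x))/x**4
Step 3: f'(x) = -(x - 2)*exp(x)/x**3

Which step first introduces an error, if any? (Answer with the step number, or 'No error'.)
Step 3

Step 3 is incorrect due to a sign flip.
The step shows: -(x - 2)*exp(x)/x**3
The correct value should be: (x - 2)*exp(x)/x**3

Explanation: The sign of the whole expression was flipped: the term (x - 2)*exp(x)/x**3 was incorrectly written as -(x - 2)*exp(x)/x**3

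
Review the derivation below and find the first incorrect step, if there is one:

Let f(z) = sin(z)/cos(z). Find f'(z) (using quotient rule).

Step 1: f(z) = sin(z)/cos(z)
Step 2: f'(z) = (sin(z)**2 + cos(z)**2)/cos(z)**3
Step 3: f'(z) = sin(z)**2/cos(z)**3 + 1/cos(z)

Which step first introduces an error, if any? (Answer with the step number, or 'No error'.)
Step 2

Step 2 is incorrect due to a wrong exponent.
The step shows: (sin(z)**2 + cos(z)**2)/cos(z)**3
The correct value should be: (sin(z)**2 + cos(z)**2)/cos(z)**2

Explanation: The exponent -2 on cos(z) was incorrectly written as -3: the term (sin(z)**2 + cos(z)**2)/cos(z)**2 was incorrectly written as (sin(z)**2 + cos(z)**2)/cos(z)**3
The later steps are derived from this incorrect expression, so the error originates in Step 2.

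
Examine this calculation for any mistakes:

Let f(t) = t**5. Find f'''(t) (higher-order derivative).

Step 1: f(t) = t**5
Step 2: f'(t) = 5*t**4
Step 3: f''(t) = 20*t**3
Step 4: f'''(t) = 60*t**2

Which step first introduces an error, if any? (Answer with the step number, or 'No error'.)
No error

All steps in this derivation are correct.
The final answer f'''(t) = 60*t**2 is valid.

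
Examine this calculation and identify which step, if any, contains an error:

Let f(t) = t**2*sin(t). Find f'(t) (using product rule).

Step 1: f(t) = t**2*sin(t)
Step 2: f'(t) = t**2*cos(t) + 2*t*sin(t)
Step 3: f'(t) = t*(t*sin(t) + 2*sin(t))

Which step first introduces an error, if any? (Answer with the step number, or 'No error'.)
Step 3

Step 3 is incorrect due to a wrong trig function.
The step shows: t*(t*sin(t) + 2*sin(t))
The correct value should be: t*(t*cos(t) + 2*sin(t))

Explanation: cos(t) was incorrectly written as sin(t): the term t*(t*cos(t) + 2*sin(t)) was incorrectly written as t*(t*sin(t) + 2*sin(t))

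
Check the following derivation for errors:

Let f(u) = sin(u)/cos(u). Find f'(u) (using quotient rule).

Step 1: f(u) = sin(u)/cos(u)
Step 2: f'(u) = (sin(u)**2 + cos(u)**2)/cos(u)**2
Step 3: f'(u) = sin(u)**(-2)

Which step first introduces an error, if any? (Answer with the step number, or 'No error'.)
Step 3

Step 3 is incorrect due to a wrong trig function.
The step shows: sin(u)**(-2)
The correct value should be: cos(u)**(-2)

Explanation: cos(u) was incorrectly written as sin(u): the term cos(u)**(-2) was incorrectly written as sin(u)**(-2)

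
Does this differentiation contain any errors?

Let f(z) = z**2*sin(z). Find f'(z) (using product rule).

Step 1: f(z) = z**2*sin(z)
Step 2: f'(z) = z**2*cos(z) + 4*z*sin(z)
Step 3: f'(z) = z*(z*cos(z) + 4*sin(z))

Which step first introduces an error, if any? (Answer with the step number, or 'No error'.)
Step 2

Step 2 is incorrect due to a wrong coefficient.
The step shows: z**2*cos(z) + 4*z*sin(z)
The correct value should be: z**2*cos(z) + 2*z*sin(z)

Explanation: The coefficient 2 was incorrectly written as 4: the term 2*z*sin(z) was incorrectly written as 4*z*sin(z)
The later steps are derived from this incorrect expression, so the error originates in Step 2.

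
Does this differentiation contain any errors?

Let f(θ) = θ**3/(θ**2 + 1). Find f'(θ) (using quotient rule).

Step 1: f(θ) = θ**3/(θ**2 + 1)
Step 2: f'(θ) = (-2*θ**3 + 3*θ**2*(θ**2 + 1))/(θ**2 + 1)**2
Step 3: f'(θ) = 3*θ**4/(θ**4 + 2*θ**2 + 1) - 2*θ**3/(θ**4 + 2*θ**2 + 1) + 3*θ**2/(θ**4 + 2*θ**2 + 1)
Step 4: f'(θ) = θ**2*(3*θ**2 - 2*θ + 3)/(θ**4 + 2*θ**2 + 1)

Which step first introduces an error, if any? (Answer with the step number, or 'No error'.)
Step 2

Step 2 is incorrect due to a wrong exponent.
The step shows: (-2*θ**3 + 3*θ**2*(θ**2 + 1))/(θ**2 + 1)**2
The correct value should be: (-2*θ**4 + 3*θ**2*(θ**2 + 1))/(θ**2 + 1)**2

Explanation: The exponent 4 on θ was incorrectly written as 3: the term (-2*θ**4 + 3*θ**2*(θ**2 + 1))/(θ**2 + 1)**2 was incorrectly written as (-2*θ**3 + 3*θ**2*(θ**2 + 1))/(θ**2 + 1)**2
The later steps are derived from this incorrect expression, so the error originates in Step 2.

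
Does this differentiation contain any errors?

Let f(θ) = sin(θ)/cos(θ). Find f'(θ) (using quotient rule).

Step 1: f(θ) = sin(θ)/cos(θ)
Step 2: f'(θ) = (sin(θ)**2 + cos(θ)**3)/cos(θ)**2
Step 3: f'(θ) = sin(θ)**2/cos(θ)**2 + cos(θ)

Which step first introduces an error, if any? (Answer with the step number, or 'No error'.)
Step 2

Step 2 is incorrect due to a wrong exponent.
The step shows: (sin(θ)**2 + cos(θ)**3)/cos(θ)**2
The correct value should be: (sin(θ)**2 + cos(θ)**2)/cos(θ)**2

Explanation: The exponent 2 on cos(θ) was incorrectly written as 3: the term (sin(θ)**2 + cos(θ)**2)/cos(θ)**2 was incorrectly written as (sin(θ)**2 + cos(θ)**3)/cos(θ)**2
The later steps are derived from this incorrect expression, so the error originates in Step 2.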